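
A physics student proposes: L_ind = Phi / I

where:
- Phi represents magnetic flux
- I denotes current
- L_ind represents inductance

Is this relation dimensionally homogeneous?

Yes

Phi (magnetic flux) has dimensions [I^-1 L^2 M T^-2].
I (current) has dimensions [I].
L_ind (inductance) has dimensions [I^-2 L^2 M T^-2].

Left side: [I^-2 L^2 M T^-2]
Right side: [I^-2 L^2 M T^-2]

Both sides have the same dimensions, so the equation is dimensionally consistent.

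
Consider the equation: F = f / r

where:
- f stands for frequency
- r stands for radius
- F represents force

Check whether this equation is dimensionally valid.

No

f (frequency) has dimensions [T^-1].
r (radius) has dimensions [L].
F (force) has dimensions [L M T^-2].

Left side: [L M T^-2]
Right side: [L^-1 T^-1]

The two sides have different dimensions, so the equation is NOT dimensionally consistent.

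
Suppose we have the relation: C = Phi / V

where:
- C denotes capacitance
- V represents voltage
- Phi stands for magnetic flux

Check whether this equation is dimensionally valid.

No

C (capacitance) has dimensions [I^2 L^-2 M^-1 T^4].
V (voltage) has dimensions [I^-1 L^2 M T^-3].
Phi (magnetic flux) has dimensions [I^-1 L^2 M T^-2].

Left side: [I^2 L^-2 M^-1 T^4]
Right side: [T]

The two sides have different dimensions, so the equation is NOT dimensionally consistent.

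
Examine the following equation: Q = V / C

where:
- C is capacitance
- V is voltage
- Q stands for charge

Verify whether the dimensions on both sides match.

No

C (capacitance) has dimensions [I^2 L^-2 M^-1 T^4].
V (voltage) has dimensions [I^-1 L^2 M T^-3].
Q (charge) has dimensions [I T].

Left side: [I T]
Right side: [I^-3 L^4 M^2 T^-7]

The two sides have different dimensions, so the equation is NOT dimensionally consistent.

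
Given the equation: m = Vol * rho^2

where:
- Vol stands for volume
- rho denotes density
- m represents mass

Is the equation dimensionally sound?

No

Vol (volume) has dimensions [L^3].
rho (density) has dimensions [L^-3 M].
m (mass) has dimensions [M].

Left side: [M]
Right side: [L^-3 M^2]

The two sides have different dimensions, so the equation is NOT dimensionally consistent.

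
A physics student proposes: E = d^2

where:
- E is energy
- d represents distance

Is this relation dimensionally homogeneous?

No

E (energy) has dimensions [L^2 M T^-2].
d (distance) has dimensions [L].

Left side: [L^2 M T^-2]
Right side: [L^2]

The two sides have different dimensions, so the equation is NOT dimensionally consistent.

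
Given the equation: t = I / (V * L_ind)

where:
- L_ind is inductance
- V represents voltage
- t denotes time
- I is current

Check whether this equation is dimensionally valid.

No

L_ind (inductance) has dimensions [I^-2 L^2 M T^-2].
V (voltage) has dimensions [I^-1 L^2 M T^-3].
t (time) has dimensions [T].
I (current) has dimensions [I].

Left side: [T]
Right side: [I^4 L^-4 M^-2 T^5]

The two sides have different dimensions, so the equation is NOT dimensionally consistent.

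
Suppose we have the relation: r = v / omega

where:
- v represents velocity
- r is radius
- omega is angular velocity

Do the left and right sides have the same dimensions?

Yes

v (velocity) has dimensions [L T^-1].
r (radius) has dimensions [L].
omega (angular velocity) has dimensions [T^-1].

Left side: [L]
Right side: [L]

Both sides have the same dimensions, so the equation is dimensionally consistent.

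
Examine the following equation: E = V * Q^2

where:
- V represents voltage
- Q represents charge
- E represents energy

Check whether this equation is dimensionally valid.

No

V (voltage) has dimensions [I^-1 L^2 M T^-3].
Q (charge) has dimensions [I T].
E (energy) has dimensions [L^2 M T^-2].

Left side: [L^2 M T^-2]
Right side: [I L^2 M T^-1]

The two sides have different dimensions, so the equation is NOT dimensionally consistent.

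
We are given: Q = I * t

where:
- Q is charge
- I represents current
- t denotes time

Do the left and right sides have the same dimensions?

Yes

Q (charge) has dimensions [I T].
I (current) has dimensions [I].
t (time) has dimensions [T].

Left side: [I T]
Right side: [I T]

Both sides have the same dimensions, so the equation is dimensionally consistent.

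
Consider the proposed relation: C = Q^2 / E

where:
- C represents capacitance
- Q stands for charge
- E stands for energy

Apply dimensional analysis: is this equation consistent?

Yes

C (capacitance) has dimensions [I^2 L^-2 M^-1 T^4].
Q (charge) has dimensions [I T].
E (energy) has dimensions [L^2 M T^-2].

Left side: [I^2 L^-2 M^-1 T^4]
Right side: [I^2 L^-2 M^-1 T^4]

Both sides have the same dimensions, so the equation is dimensionally consistent.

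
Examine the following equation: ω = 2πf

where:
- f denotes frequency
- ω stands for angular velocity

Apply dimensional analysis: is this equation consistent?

Yes

f (frequency) has dimensions [T^-1].
ω (angular velocity) has dimensions [T^-1].

Left side: [T^-1]
Right side: [T^-1]

Both sides have the same dimensions, so the equation is dimensionally consistent.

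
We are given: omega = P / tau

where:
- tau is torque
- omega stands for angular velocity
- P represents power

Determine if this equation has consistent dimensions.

Yes

tau (torque) has dimensions [L^2 M T^-2].
omega (angular velocity) has dimensions [T^-1].
P (power) has dimensions [L^2 M T^-3].

Left side: [T^-1]
Right side: [T^-1]

Both sides have the same dimensions, so the equation is dimensionally consistent.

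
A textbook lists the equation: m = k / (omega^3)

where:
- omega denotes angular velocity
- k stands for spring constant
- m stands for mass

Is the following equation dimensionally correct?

No

omega (angular velocity) has dimensions [T^-1].
k (spring constant) has dimensions [M T^-2].
m (mass) has dimensions [M].

Left side: [M]
Right side: [M T]

The two sides have different dimensions, so the equation is NOT dimensionally consistent.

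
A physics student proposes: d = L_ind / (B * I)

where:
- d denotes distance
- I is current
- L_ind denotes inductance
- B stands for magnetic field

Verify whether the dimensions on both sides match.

No

d (distance) has dimensions [L].
I (current) has dimensions [I].
L_ind (inductance) has dimensions [I^-2 L^2 M T^-2].
B (magnetic field) has dimensions [I^-1 M T^-2].

Left side: [L]
Right side: [I^-2 L^2]

The two sides have different dimensions, so the equation is NOT dimensionally consistent.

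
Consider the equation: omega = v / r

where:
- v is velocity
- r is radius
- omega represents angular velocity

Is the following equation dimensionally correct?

Yes

v (velocity) has dimensions [L T^-1].
r (radius) has dimensions [L].
omega (angular velocity) has dimensions [T^-1].

Left side: [T^-1]
Right side: [T^-1]

Both sides have the same dimensions, so the equation is dimensionally consistent.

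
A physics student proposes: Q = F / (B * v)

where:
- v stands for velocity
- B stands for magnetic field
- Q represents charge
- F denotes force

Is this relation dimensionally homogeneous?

Yes

v (velocity) has dimensions [L T^-1].
B (magnetic field) has dimensions [I^-1 M T^-2].
Q (charge) has dimensions [I T].
F (force) has dimensions [L M T^-2].

Left side: [I T]
Right side: [I T]

Both sides have the same dimensions, so the equation is dimensionally consistent.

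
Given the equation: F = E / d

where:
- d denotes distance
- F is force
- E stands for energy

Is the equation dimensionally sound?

Yes

d (distance) has dimensions [L].
F (force) has dimensions [L M T^-2].
E (energy) has dimensions [L^2 M T^-2].

Left side: [L M T^-2]
Right side: [L M T^-2]

Both sides have the same dimensions, so the equation is dimensionally consistent.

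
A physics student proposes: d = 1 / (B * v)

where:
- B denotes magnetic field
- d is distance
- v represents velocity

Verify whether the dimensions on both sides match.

No

B (magnetic field) has dimensions [I^-1 M T^-2].
d (distance) has dimensions [L].
v (velocity) has dimensions [L T^-1].

Left side: [L]
Right side: [I L^-1 M^-1 T^3]

The two sides have different dimensions, so the equation is NOT dimensionally consistent.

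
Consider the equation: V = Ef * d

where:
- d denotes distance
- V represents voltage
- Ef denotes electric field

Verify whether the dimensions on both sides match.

Yes

d (distance) has dimensions [L].
V (voltage) has dimensions [I^-1 L^2 M T^-3].
Ef (electric field) has dimensions [I^-1 L M T^-3].

Left side: [I^-1 L^2 M T^-3]
Right side: [I^-1 L^2 M T^-3]

Both sides have the same dimensions, so the equation is dimensionally consistent.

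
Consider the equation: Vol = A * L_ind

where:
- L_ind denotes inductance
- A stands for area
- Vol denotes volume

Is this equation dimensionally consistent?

No

L_ind (inductance) has dimensions [I^-2 L^2 M T^-2].
A (area) has dimensions [L^2].
Vol (volume) has dimensions [L^3].

Left side: [L^3]
Right side: [I^-2 L^4 M T^-2]

The two sides have different dimensions, so the equation is NOT dimensionally consistent.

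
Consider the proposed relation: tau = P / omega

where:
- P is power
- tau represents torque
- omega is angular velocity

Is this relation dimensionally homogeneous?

Yes

P (power) has dimensions [L^2 M T^-3].
tau (torque) has dimensions [L^2 M T^-2].
omega (angular velocity) has dimensions [T^-1].

Left side: [L^2 M T^-2]
Right side: [L^2 M T^-2]

Both sides have the same dimensions, so the equation is dimensionally consistent.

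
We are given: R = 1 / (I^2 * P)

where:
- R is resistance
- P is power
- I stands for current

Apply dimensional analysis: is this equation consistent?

No

R (resistance) has dimensions [I^-2 L^2 M T^-3].
P (power) has dimensions [L^2 M T^-3].
I (current) has dimensions [I].

Left side: [I^-2 L^2 M T^-3]
Right side: [I^-2 L^-2 M^-1 T^3]

The two sides have different dimensions, so the equation is NOT dimensionally consistent.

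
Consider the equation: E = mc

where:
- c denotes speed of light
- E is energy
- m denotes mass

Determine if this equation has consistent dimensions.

No

c (speed of light) has dimensions [L T^-1].
E (energy) has dimensions [L^2 M T^-2].
m (mass) has dimensions [M].

Left side: [L^2 M T^-2]
Right side: [L M T^-1]

The two sides have different dimensions, so the equation is NOT dimensionally consistent.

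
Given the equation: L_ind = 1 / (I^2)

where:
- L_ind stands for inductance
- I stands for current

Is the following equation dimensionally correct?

No

L_ind (inductance) has dimensions [I^-2 L^2 M T^-2].
I (current) has dimensions [I].

Left side: [I^-2 L^2 M T^-2]
Right side: [I^-2]

The two sides have different dimensions, so the equation is NOT dimensionally consistent.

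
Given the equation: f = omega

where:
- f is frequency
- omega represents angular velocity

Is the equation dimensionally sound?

Yes

f (frequency) has dimensions [T^-1].
omega (angular velocity) has dimensions [T^-1].

Left side: [T^-1]
Right side: [T^-1]

Both sides have the same dimensions, so the equation is dimensionally consistent.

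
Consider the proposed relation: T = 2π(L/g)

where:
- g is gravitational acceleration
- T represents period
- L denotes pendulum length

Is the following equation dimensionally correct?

No

g (gravitational acceleration) has dimensions [L T^-2].
T (period) has dimensions [T].
L (pendulum length) has dimensions [L].

Left side: [T]
Right side: [T^2]

The two sides have different dimensions, so the equation is NOT dimensionally consistent.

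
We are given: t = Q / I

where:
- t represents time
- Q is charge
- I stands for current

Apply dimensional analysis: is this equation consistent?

Yes

t (time) has dimensions [T].
Q (charge) has dimensions [I T].
I (current) has dimensions [I].

Left side: [T]
Right side: [T]

Both sides have the same dimensions, so the equation is dimensionally consistent.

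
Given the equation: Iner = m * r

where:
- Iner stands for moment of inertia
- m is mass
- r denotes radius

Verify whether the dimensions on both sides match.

No

Iner (moment of inertia) has dimensions [L^2 M].
m (mass) has dimensions [M].
r (radius) has dimensions [L].

Left side: [L^2 M]
Right side: [L M]

The two sides have different dimensions, so the equation is NOT dimensionally consistent.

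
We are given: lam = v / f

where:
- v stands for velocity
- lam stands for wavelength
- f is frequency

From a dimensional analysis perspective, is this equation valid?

Yes

v (velocity) has dimensions [L T^-1].
lam (wavelength) has dimensions [L].
f (frequency) has dimensions [T^-1].

Left side: [L]
Right side: [L]

Both sides have the same dimensions, so the equation is dimensionally consistent.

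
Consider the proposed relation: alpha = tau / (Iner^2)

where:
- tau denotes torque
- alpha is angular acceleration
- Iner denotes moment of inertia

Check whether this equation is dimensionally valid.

No

tau (torque) has dimensions [L^2 M T^-2].
alpha (angular acceleration) has dimensions [T^-2].
Iner (moment of inertia) has dimensions [L^2 M].

Left side: [T^-2]
Right side: [L^-2 M^-1 T^-2]

The two sides have different dimensions, so the equation is NOT dimensionally consistent.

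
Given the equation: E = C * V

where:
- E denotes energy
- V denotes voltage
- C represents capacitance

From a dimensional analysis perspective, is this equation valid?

No

E (energy) has dimensions [L^2 M T^-2].
V (voltage) has dimensions [I^-1 L^2 M T^-3].
C (capacitance) has dimensions [I^2 L^-2 M^-1 T^4].

Left side: [L^2 M T^-2]
Right side: [I T]

The two sides have different dimensions, so the equation is NOT dimensionally consistent.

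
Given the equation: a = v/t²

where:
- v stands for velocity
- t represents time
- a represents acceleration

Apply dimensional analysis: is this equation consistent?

No

v (velocity) has dimensions [L T^-1].
t (time) has dimensions [T].
a (acceleration) has dimensions [L T^-2].

Left side: [L T^-2]
Right side: [L T^-3]

The two sides have different dimensions, so the equation is NOT dimensionally consistent.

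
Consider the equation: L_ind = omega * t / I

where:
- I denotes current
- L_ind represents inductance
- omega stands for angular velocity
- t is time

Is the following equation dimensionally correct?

No

I (current) has dimensions [I].
L_ind (inductance) has dimensions [I^-2 L^2 M T^-2].
omega (angular velocity) has dimensions [T^-1].
t (time) has dimensions [T].

Left side: [I^-2 L^2 M T^-2]
Right side: [I^-1]

The two sides have different dimensions, so the equation is NOT dimensionally consistent.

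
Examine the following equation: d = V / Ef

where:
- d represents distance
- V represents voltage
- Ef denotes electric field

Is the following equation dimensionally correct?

Yes

d (distance) has dimensions [L].
V (voltage) has dimensions [I^-1 L^2 M T^-3].
Ef (electric field) has dimensions [I^-1 L M T^-3].

Left side: [L]
Right side: [L]

Both sides have the same dimensions, so the equation is dimensionally consistent.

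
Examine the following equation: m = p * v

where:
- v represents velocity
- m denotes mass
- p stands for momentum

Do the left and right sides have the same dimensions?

No

v (velocity) has dimensions [L T^-1].
m (mass) has dimensions [M].
p (momentum) has dimensions [L M T^-1].

Left side: [M]
Right side: [L^2 M T^-2]

The two sides have different dimensions, so the equation is NOT dimensionally consistent.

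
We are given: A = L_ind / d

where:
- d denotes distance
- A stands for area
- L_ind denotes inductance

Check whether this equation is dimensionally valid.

No

d (distance) has dimensions [L].
A (area) has dimensions [L^2].
L_ind (inductance) has dimensions [I^-2 L^2 M T^-2].

Left side: [L^2]
Right side: [I^-2 L M T^-2]

The two sides have different dimensions, so the equation is NOT dimensionally consistent.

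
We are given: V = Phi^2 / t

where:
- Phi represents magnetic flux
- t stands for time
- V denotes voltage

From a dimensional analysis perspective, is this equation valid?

No

Phi (magnetic flux) has dimensions [I^-1 L^2 M T^-2].
t (time) has dimensions [T].
V (voltage) has dimensions [I^-1 L^2 M T^-3].

Left side: [I^-1 L^2 M T^-3]
Right side: [I^-2 L^4 M^2 T^-5]

The two sides have different dimensions, so the equation is NOT dimensionally consistent.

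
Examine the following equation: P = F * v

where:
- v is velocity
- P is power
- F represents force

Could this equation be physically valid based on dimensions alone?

Yes

v (velocity) has dimensions [L T^-1].
P (power) has dimensions [L^2 M T^-3].
F (force) has dimensions [L M T^-2].

Left side: [L^2 M T^-3]
Right side: [L^2 M T^-3]

Both sides have the same dimensions, so the equation is dimensionally consistent.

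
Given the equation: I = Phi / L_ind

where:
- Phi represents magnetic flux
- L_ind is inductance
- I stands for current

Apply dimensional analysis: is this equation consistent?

Yes

Phi (magnetic flux) has dimensions [I^-1 L^2 M T^-2].
L_ind (inductance) has dimensions [I^-2 L^2 M T^-2].
I (current) has dimensions [I].

Left side: [I]
Right side: [I]

Both sides have the same dimensions, so the equation is dimensionally consistent.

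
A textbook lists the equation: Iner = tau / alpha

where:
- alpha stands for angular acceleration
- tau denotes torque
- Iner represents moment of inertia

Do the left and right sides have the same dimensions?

Yes

alpha (angular acceleration) has dimensions [T^-2].
tau (torque) has dimensions [L^2 M T^-2].
Iner (moment of inertia) has dimensions [L^2 M].

Left side: [L^2 M]
Right side: [L^2 M]

Both sides have the same dimensions, so the equation is dimensionally consistent.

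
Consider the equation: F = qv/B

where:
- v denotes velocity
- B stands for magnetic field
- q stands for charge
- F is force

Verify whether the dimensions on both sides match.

No

v (velocity) has dimensions [L T^-1].
B (magnetic field) has dimensions [I^-1 M T^-2].
q (charge) has dimensions [I T].
F (force) has dimensions [L M T^-2].

Left side: [L M T^-2]
Right side: [I^2 L M^-1 T^2]

The two sides have different dimensions, so the equation is NOT dimensionally consistent.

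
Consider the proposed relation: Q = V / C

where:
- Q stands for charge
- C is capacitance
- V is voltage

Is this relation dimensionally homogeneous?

No

Q (charge) has dimensions [I T].
C (capacitance) has dimensions [I^2 L^-2 M^-1 T^4].
V (voltage) has dimensions [I^-1 L^2 M T^-3].

Left side: [I T]
Right side: [I^-3 L^4 M^2 T^-7]

The two sides have different dimensions, so the equation is NOT dimensionally consistent.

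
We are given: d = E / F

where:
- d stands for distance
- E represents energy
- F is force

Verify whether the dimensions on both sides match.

Yes

d (distance) has dimensions [L].
E (energy) has dimensions [L^2 M T^-2].
F (force) has dimensions [L M T^-2].

Left side: [L]
Right side: [L]

Both sides have the same dimensions, so the equation is dimensionally consistent.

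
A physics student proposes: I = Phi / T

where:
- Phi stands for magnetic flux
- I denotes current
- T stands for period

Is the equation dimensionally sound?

No

Phi (magnetic flux) has dimensions [I^-1 L^2 M T^-2].
I (current) has dimensions [I].
T (period) has dimensions [T].

Left side: [I]
Right side: [I^-1 L^2 M T^-3]

The two sides have different dimensions, so the equation is NOT dimensionally consistent.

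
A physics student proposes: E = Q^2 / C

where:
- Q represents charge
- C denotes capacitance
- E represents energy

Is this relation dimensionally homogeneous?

Yes

Q (charge) has dimensions [I T].
C (capacitance) has dimensions [I^2 L^-2 M^-1 T^4].
E (energy) has dimensions [L^2 M T^-2].

Left side: [L^2 M T^-2]
Right side: [L^2 M T^-2]

Both sides have the same dimensions, so the equation is dimensionally consistent.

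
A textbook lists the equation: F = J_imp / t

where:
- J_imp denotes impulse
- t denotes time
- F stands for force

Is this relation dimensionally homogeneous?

Yes

J_imp (impulse) has dimensions [L M T^-1].
t (time) has dimensions [T].
F (force) has dimensions [L M T^-2].

Left side: [L M T^-2]
Right side: [L M T^-2]

Both sides have the same dimensions, so the equation is dimensionally consistent.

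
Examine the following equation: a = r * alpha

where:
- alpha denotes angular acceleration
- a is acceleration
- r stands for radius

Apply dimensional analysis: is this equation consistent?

Yes

alpha (angular acceleration) has dimensions [T^-2].
a (acceleration) has dimensions [L T^-2].
r (radius) has dimensions [L].

Left side: [L T^-2]
Right side: [L T^-2]

Both sides have the same dimensions, so the equation is dimensionally consistent.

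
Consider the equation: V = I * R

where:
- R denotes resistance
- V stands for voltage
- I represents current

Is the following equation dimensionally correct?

Yes

R (resistance) has dimensions [I^-2 L^2 M T^-3].
V (voltage) has dimensions [I^-1 L^2 M T^-3].
I (current) has dimensions [I].

Left side: [I^-1 L^2 M T^-3]
Right side: [I^-1 L^2 M T^-3]

Both sides have the same dimensions, so the equation is dimensionally consistent.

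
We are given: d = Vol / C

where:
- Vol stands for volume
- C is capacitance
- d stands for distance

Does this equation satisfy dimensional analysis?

No

Vol (volume) has dimensions [L^3].
C (capacitance) has dimensions [I^2 L^-2 M^-1 T^4].
d (distance) has dimensions [L].

Left side: [L]
Right side: [I^-2 L^5 M T^-4]

The two sides have different dimensions, so the equation is NOT dimensionally consistent.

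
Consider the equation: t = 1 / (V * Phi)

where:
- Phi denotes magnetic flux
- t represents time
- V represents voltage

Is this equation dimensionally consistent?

No

Phi (magnetic flux) has dimensions [I^-1 L^2 M T^-2].
t (time) has dimensions [T].
V (voltage) has dimensions [I^-1 L^2 M T^-3].

Left side: [T]
Right side: [I^2 L^-4 M^-2 T^5]

The two sides have different dimensions, so the equation is NOT dimensionally consistent.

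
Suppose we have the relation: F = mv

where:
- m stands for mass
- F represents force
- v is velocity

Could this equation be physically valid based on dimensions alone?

No

m (mass) has dimensions [M].
F (force) has dimensions [L M T^-2].
v (velocity) has dimensions [L T^-1].

Left side: [L M T^-2]
Right side: [L M T^-1]

The two sides have different dimensions, so the equation is NOT dimensionally consistent.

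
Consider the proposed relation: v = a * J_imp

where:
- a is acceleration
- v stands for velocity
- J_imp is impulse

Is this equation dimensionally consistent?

No

a (acceleration) has dimensions [L T^-2].
v (velocity) has dimensions [L T^-1].
J_imp (impulse) has dimensions [L M T^-1].

Left side: [L T^-1]
Right side: [L^2 M T^-3]

The two sides have different dimensions, so the equation is NOT dimensionally consistent.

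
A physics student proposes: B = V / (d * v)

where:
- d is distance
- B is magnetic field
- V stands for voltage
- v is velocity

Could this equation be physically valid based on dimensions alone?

Yes

d (distance) has dimensions [L].
B (magnetic field) has dimensions [I^-1 M T^-2].
V (voltage) has dimensions [I^-1 L^2 M T^-3].
v (velocity) has dimensions [L T^-1].

Left side: [I^-1 M T^-2]
Right side: [I^-1 M T^-2]

Both sides have the same dimensions, so the equation is dimensionally consistent.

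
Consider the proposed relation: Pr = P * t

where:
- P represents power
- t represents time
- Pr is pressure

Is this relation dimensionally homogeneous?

No

P (power) has dimensions [L^2 M T^-3].
t (time) has dimensions [T].
Pr (pressure) has dimensions [L^-1 M T^-2].

Left side: [L^-1 M T^-2]
Right side: [L^2 M T^-2]

The two sides have different dimensions, so the equation is NOT dimensionally consistent.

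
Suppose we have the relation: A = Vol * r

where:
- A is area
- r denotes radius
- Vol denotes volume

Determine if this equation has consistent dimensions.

No

A (area) has dimensions [L^2].
r (radius) has dimensions [L].
Vol (volume) has dimensions [L^3].

Left side: [L^2]
Right side: [L^4]

The two sides have different dimensions, so the equation is NOT dimensionally consistent.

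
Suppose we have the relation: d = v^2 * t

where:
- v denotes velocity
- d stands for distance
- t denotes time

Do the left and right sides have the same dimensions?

No

v (velocity) has dimensions [L T^-1].
d (distance) has dimensions [L].
t (time) has dimensions [T].

Left side: [L]
Right side: [L^2 T^-1]

The two sides have different dimensions, so the equation is NOT dimensionally consistent.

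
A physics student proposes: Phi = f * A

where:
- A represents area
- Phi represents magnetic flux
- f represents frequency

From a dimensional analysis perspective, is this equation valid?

No

A (area) has dimensions [L^2].
Phi (magnetic flux) has dimensions [I^-1 L^2 M T^-2].
f (frequency) has dimensions [T^-1].

Left side: [I^-1 L^2 M T^-2]
Right side: [L^2 T^-1]

The two sides have different dimensions, so the equation is NOT dimensionally consistent.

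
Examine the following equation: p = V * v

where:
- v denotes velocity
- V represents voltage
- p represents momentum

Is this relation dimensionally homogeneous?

No

v (velocity) has dimensions [L T^-1].
V (voltage) has dimensions [I^-1 L^2 M T^-3].
p (momentum) has dimensions [L M T^-1].

Left side: [L M T^-1]
Right side: [I^-1 L^3 M T^-4]

The two sides have different dimensions, so the equation is NOT dimensionally consistent.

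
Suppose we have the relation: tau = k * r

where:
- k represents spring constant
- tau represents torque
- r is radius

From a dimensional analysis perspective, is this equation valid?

No

k (spring constant) has dimensions [M T^-2].
tau (torque) has dimensions [L^2 M T^-2].
r (radius) has dimensions [L].

Left side: [L^2 M T^-2]
Right side: [L M T^-2]

The two sides have different dimensions, so the equation is NOT dimensionally consistent.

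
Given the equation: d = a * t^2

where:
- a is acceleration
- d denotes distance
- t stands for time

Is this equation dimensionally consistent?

Yes

a (acceleration) has dimensions [L T^-2].
d (distance) has dimensions [L].
t (time) has dimensions [T].

Left side: [L]
Right side: [L]

Both sides have the same dimensions, so the equation is dimensionally consistent.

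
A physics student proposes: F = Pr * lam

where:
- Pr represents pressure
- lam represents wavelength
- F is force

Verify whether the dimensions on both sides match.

No

Pr (pressure) has dimensions [L^-1 M T^-2].
lam (wavelength) has dimensions [L].
F (force) has dimensions [L M T^-2].

Left side: [L M T^-2]
Right side: [M T^-2]

The two sides have different dimensions, so the equation is NOT dimensionally consistent.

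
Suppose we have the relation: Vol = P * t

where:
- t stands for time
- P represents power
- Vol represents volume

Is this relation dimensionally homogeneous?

No

t (time) has dimensions [T].
P (power) has dimensions [L^2 M T^-3].
Vol (volume) has dimensions [L^3].

Left side: [L^3]
Right side: [L^2 M T^-2]

The two sides have different dimensions, so the equation is NOT dimensionally consistent.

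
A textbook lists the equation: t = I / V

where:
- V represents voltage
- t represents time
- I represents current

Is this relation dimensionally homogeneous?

No

V (voltage) has dimensions [I^-1 L^2 M T^-3].
t (time) has dimensions [T].
I (current) has dimensions [I].

Left side: [T]
Right side: [I^2 L^-2 M^-1 T^3]

The two sides have different dimensions, so the equation is NOT dimensionally consistent.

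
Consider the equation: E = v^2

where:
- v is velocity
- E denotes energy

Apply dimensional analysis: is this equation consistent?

No

v (velocity) has dimensions [L T^-1].
E (energy) has dimensions [L^2 M T^-2].

Left side: [L^2 M T^-2]
Right side: [L^2 T^-2]

The two sides have different dimensions, so the equation is NOT dimensionally consistent.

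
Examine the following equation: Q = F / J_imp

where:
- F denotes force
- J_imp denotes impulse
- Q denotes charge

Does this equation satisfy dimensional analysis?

No

F (force) has dimensions [L M T^-2].
J_imp (impulse) has dimensions [L M T^-1].
Q (charge) has dimensions [I T].

Left side: [I T]
Right side: [T^-1]

The two sides have different dimensions, so the equation is NOT dimensionally consistent.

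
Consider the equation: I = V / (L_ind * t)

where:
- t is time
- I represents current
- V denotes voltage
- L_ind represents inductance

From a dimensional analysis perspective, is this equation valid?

No

t (time) has dimensions [T].
I (current) has dimensions [I].
V (voltage) has dimensions [I^-1 L^2 M T^-3].
L_ind (inductance) has dimensions [I^-2 L^2 M T^-2].

Left side: [I]
Right side: [I T^-2]

The two sides have different dimensions, so the equation is NOT dimensionally consistent.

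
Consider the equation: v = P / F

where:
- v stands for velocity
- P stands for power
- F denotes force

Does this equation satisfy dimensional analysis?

Yes

v (velocity) has dimensions [L T^-1].
P (power) has dimensions [L^2 M T^-3].
F (force) has dimensions [L M T^-2].

Left side: [L T^-1]
Right side: [L T^-1]

Both sides have the same dimensions, so the equation is dimensionally consistent.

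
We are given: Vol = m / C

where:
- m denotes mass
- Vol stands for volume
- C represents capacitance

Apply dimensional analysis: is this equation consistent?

No

m (mass) has dimensions [M].
Vol (volume) has dimensions [L^3].
C (capacitance) has dimensions [I^2 L^-2 M^-1 T^4].

Left side: [L^3]
Right side: [I^-2 L^2 M^2 T^-4]

The two sides have different dimensions, so the equation is NOT dimensionally consistent.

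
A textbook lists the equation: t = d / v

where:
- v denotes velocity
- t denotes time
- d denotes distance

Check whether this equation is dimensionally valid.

Yes

v (velocity) has dimensions [L T^-1].
t (time) has dimensions [T].
d (distance) has dimensions [L].

Left side: [T]
Right side: [T]

Both sides have the same dimensions, so the equation is dimensionally consistent.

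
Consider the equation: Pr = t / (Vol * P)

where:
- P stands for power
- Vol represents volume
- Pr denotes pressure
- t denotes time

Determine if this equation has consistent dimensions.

No

P (power) has dimensions [L^2 M T^-3].
Vol (volume) has dimensions [L^3].
Pr (pressure) has dimensions [L^-1 M T^-2].
t (time) has dimensions [T].

Left side: [L^-1 M T^-2]
Right side: [L^-5 M^-1 T^4]

The two sides have different dimensions, so the equation is NOT dimensionally consistent.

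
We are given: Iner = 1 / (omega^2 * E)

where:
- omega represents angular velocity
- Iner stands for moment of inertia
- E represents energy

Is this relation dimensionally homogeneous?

No

omega (angular velocity) has dimensions [T^-1].
Iner (moment of inertia) has dimensions [L^2 M].
E (energy) has dimensions [L^2 M T^-2].

Left side: [L^2 M]
Right side: [L^-2 M^-1 T^4]

The two sides have different dimensions, so the equation is NOT dimensionally consistent.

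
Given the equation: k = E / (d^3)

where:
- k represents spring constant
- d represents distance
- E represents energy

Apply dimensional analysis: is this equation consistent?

No

k (spring constant) has dimensions [M T^-2].
d (distance) has dimensions [L].
E (energy) has dimensions [L^2 M T^-2].

Left side: [M T^-2]
Right side: [L^-1 M T^-2]

The two sides have different dimensions, so the equation is NOT dimensionally consistent.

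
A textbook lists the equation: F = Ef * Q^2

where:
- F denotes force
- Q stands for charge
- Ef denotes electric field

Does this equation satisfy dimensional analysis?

No

F (force) has dimensions [L M T^-2].
Q (charge) has dimensions [I T].
Ef (electric field) has dimensions [I^-1 L M T^-3].

Left side: [L M T^-2]
Right side: [I L M T^-1]

The two sides have different dimensions, so the equation is NOT dimensionally consistent.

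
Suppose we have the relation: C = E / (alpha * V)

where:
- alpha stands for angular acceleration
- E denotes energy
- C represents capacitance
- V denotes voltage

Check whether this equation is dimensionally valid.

No

alpha (angular acceleration) has dimensions [T^-2].
E (energy) has dimensions [L^2 M T^-2].
C (capacitance) has dimensions [I^2 L^-2 M^-1 T^4].
V (voltage) has dimensions [I^-1 L^2 M T^-3].

Left side: [I^2 L^-2 M^-1 T^4]
Right side: [I T^3]

The two sides have different dimensions, so the equation is NOT dimensionally consistent.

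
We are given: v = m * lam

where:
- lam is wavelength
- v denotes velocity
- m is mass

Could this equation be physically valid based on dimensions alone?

No

lam (wavelength) has dimensions [L].
v (velocity) has dimensions [L T^-1].
m (mass) has dimensions [M].

Left side: [L T^-1]
Right side: [L M]

The two sides have different dimensions, so the equation is NOT dimensionally consistent.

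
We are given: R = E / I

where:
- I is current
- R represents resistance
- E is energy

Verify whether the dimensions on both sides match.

No

I (current) has dimensions [I].
R (resistance) has dimensions [I^-2 L^2 M T^-3].
E (energy) has dimensions [L^2 M T^-2].

Left side: [I^-2 L^2 M T^-3]
Right side: [I^-1 L^2 M T^-2]

The two sides have different dimensions, so the equation is NOT dimensionally consistent.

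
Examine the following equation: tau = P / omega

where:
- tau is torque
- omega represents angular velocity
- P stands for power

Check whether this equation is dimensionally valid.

Yes

tau (torque) has dimensions [L^2 M T^-2].
omega (angular velocity) has dimensions [T^-1].
P (power) has dimensions [L^2 M T^-3].

Left side: [L^2 M T^-2]
Right side: [L^2 M T^-2]

Both sides have the same dimensions, so the equation is dimensionally consistent.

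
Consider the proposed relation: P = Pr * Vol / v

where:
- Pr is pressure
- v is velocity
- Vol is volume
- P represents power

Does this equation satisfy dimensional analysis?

No

Pr (pressure) has dimensions [L^-1 M T^-2].
v (velocity) has dimensions [L T^-1].
Vol (volume) has dimensions [L^3].
P (power) has dimensions [L^2 M T^-3].

Left side: [L^2 M T^-3]
Right side: [L M T^-1]

The two sides have different dimensions, so the equation is NOT dimensionally consistent.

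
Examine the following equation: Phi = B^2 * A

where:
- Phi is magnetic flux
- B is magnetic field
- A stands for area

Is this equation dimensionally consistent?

No

Phi (magnetic flux) has dimensions [I^-1 L^2 M T^-2].
B (magnetic field) has dimensions [I^-1 M T^-2].
A (area) has dimensions [L^2].

Left side: [I^-1 L^2 M T^-2]
Right side: [I^-2 L^2 M^2 T^-4]

The two sides have different dimensions, so the equation is NOT dimensionally consistent.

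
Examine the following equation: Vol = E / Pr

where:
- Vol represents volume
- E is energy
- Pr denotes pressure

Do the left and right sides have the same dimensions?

Yes

Vol (volume) has dimensions [L^3].
E (energy) has dimensions [L^2 M T^-2].
Pr (pressure) has dimensions [L^-1 M T^-2].

Left side: [L^3]
Right side: [L^3]

Both sides have the same dimensions, so the equation is dimensionally consistent.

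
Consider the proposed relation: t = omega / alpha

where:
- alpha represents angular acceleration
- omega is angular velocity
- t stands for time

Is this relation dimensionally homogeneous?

Yes

alpha (angular acceleration) has dimensions [T^-2].
omega (angular velocity) has dimensions [T^-1].
t (time) has dimensions [T].

Left side: [T]
Right side: [T]

Both sides have the same dimensions, so the equation is dimensionally consistent.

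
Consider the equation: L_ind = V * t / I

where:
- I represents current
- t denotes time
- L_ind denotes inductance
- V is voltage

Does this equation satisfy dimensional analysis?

Yes

I (current) has dimensions [I].
t (time) has dimensions [T].
L_ind (inductance) has dimensions [I^-2 L^2 M T^-2].
V (voltage) has dimensions [I^-1 L^2 M T^-3].

Left side: [I^-2 L^2 M T^-2]
Right side: [I^-2 L^2 M T^-2]

Both sides have the same dimensions, so the equation is dimensionally consistent.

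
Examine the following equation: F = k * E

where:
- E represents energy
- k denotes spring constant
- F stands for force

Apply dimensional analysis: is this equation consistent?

No

E (energy) has dimensions [L^2 M T^-2].
k (spring constant) has dimensions [M T^-2].
F (force) has dimensions [L M T^-2].

Left side: [L M T^-2]
Right side: [L^2 M^2 T^-4]

The two sides have different dimensions, so the equation is NOT dimensionally consistent.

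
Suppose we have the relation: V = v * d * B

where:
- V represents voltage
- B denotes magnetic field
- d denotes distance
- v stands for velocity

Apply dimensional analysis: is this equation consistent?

Yes

V (voltage) has dimensions [I^-1 L^2 M T^-3].
B (magnetic field) has dimensions [I^-1 M T^-2].
d (distance) has dimensions [L].
v (velocity) has dimensions [L T^-1].

Left side: [I^-1 L^2 M T^-3]
Right side: [I^-1 L^2 M T^-3]

Both sides have the same dimensions, so the equation is dimensionally consistent.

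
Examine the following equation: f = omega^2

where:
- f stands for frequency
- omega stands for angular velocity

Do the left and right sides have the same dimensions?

No

f (frequency) has dimensions [T^-1].
omega (angular velocity) has dimensions [T^-1].

Left side: [T^-1]
Right side: [T^-2]

The two sides have different dimensions, so the equation is NOT dimensionally consistent.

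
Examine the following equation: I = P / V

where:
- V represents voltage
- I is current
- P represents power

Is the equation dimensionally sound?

Yes

V (voltage) has dimensions [I^-1 L^2 M T^-3].
I (current) has dimensions [I].
P (power) has dimensions [L^2 M T^-3].

Left side: [I]
Right side: [I]

Both sides have the same dimensions, so the equation is dimensionally consistent.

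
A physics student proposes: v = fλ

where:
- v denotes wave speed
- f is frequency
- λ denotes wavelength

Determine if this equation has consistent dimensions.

Yes

v (wave speed) has dimensions [L T^-1].
f (frequency) has dimensions [T^-1].
λ (wavelength) has dimensions [L].

Left side: [L T^-1]
Right side: [L T^-1]

Both sides have the same dimensions, so the equation is dimensionally consistent.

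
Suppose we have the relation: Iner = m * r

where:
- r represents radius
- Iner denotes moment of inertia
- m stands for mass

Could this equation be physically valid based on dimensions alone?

No

r (radius) has dimensions [L].
Iner (moment of inertia) has dimensions [L^2 M].
m (mass) has dimensions [M].

Left side: [L^2 M]
Right side: [L M]

The two sides have different dimensions, so the equation is NOT dimensionally consistent.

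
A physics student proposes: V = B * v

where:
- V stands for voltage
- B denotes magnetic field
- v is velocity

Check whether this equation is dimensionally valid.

No

V (voltage) has dimensions [I^-1 L^2 M T^-3].
B (magnetic field) has dimensions [I^-1 M T^-2].
v (velocity) has dimensions [L T^-1].

Left side: [I^-1 L^2 M T^-3]
Right side: [I^-1 L M T^-3]

The two sides have different dimensions, so the equation is NOT dimensionally consistent.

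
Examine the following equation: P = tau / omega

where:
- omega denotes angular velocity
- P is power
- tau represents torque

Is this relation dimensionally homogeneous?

No

omega (angular velocity) has dimensions [T^-1].
P (power) has dimensions [L^2 M T^-3].
tau (torque) has dimensions [L^2 M T^-2].

Left side: [L^2 M T^-3]
Right side: [L^2 M T^-1]

The two sides have different dimensions, so the equation is NOT dimensionally consistent.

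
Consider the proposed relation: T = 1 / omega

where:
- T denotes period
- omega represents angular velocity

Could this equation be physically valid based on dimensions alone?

Yes

T (period) has dimensions [T].
omega (angular velocity) has dimensions [T^-1].

Left side: [T]
Right side: [T]

Both sides have the same dimensions, so the equation is dimensionally consistent.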